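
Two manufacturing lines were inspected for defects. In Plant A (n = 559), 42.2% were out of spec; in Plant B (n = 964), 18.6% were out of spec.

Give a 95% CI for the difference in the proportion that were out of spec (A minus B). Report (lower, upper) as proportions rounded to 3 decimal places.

Each SE is √(p̂(1−p̂)/n): √(0.4220·0.5780/559) = 0.02089 and √(0.1860·0.8140/964) = 0.01253.
SE(p̂₁ − p̂₂) = √(SE₁² + SE₂²) = √(0.0004363921 + 0.0001570009) = 0.02436, since the two samples are independent.
At 95% confidence z* = 1.960; margin = 1.960 × 0.02436 = 0.04775.
The difference is 0.4220 − 0.1860 = 0.2360, so the interval is 0.2360 ± 0.04775 = (0.188, 0.284).

(0.188, 0.284)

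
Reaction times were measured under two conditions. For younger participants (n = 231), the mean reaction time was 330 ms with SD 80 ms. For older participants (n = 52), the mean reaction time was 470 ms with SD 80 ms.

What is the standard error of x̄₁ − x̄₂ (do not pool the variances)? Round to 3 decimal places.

SE₁ = s₁/√n₁ = 80/√231 = 5.2636; SE₂ = 80/√52 = 11.0940.
Independent samples, unequal variances: SE_diff = √(SE₁² + SE₂²) = √(27.70548496 + 123.076836) = 12.2793.

12.279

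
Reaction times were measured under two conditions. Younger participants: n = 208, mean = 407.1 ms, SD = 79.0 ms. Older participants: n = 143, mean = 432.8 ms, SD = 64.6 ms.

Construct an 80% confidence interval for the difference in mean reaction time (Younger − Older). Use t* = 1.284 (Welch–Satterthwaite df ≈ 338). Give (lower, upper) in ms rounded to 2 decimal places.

Per-group SEs: s₁/√n₁ = 79.0/√208 = 5.4777, s₂/√n₂ = 64.6/√143 = 5.4021.
Unpooled SE of the difference: √(30.00519729 + 29.18268441) = 7.6934.
Margin of error = t* · SE = 1.284 × 7.6934 = 9.8783.
x̄₁ − x̄₂ = 407.1 − 432.8 = -25.7000.
CI: -25.7000 ± 9.8783 = (-35.58, -15.82).

(-35.58, -15.82)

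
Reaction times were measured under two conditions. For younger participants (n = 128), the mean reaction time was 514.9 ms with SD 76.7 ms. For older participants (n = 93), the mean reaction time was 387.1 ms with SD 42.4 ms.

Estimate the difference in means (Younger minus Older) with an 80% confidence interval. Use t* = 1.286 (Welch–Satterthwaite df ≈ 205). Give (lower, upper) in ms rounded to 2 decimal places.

(117.41, 138.19)

SE₁ = s₁/√n₁ = 76.7/√128 = 6.7794; SE₂ = 42.4/√93 = 4.3967.
Independent samples, unequal variances: SE_diff = √(SE₁² + SE₂²) = √(45.96026436 + 19.33097089) = 8.0803.
t* = 1.286, so margin of error = 1.286 × 8.0803 = 10.3913.
Difference in means = 514.9 − 387.1 = 127.8000.
127.8000 ± 10.3913 → (117.41, 138.19).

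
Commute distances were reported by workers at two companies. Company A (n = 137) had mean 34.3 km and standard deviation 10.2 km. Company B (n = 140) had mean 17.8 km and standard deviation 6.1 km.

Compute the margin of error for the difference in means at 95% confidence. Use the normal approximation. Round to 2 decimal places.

1.98

Standard errors of each mean: 10.2/√137 = 0.8714 and 6.1/√140 = 0.5155.
SE(x̄₁ − x̄₂) = √(0.8714² + 0.5155²) = 1.0125 for independent samples with unequal variances.
With z* = 1.960, the margin is 1.960 × 1.0125 = 1.9845.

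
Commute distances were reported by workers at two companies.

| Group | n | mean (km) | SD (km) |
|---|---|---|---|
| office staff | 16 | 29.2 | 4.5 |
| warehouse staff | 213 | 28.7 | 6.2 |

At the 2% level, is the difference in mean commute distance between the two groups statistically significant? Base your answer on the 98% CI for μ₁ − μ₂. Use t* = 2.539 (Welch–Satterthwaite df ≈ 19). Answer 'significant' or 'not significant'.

not significant

Per-group SEs: s₁/√n₁ = 4.5/√16 = 1.1250, s₂/√n₂ = 6.2/√213 = 0.4248.
Unpooled SE of the difference: √(1.265625 + 0.18045504) = 1.2025.
Margin of error = t* · SE = 2.539 × 1.2025 = 3.0531.
x̄₁ − x̄₂ = 29.2 − 28.7 = 0.5000.
CI: 0.5000 ± 3.0531 = (-2.5531, 3.5531).
The interval (-2.5531, 3.5531) contains 0, so the difference is not significant.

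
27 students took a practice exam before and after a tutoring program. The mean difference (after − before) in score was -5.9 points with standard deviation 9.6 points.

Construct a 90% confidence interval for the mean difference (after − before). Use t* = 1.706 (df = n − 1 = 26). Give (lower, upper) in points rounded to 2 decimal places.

(-9.05, -2.75)

This is a matched-pairs design, so SE = s_d/√n = 9.6/√27 = 1.8475.
Margin = 1.706 × 1.8475 = 3.1518; the interval is -5.9 ± 3.1518 = (-9.05, -2.75).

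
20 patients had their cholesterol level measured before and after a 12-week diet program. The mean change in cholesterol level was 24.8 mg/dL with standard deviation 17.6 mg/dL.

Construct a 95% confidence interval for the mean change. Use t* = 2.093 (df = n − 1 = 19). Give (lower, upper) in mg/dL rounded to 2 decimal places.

(16.56, 33.04)

This is a matched-pairs design, so SE = s_d/√n = 17.6/√20 = 3.9355.
Margin = 2.093 × 3.9355 = 8.2370; the interval is 24.8 ± 8.2370 = (16.56, 33.04).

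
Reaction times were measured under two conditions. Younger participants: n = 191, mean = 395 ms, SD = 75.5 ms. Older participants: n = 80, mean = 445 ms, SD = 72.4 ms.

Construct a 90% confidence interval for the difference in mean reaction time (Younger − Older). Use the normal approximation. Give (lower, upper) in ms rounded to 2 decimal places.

Per-group SEs: s₁/√n₁ = 75.5/√191 = 5.4630, s₂/√n₂ = 72.4/√80 = 8.0946.
Unpooled SE of the difference: √(29.844369 + 65.52254916) = 9.7656.
Margin of error = z* · SE = 1.645 × 9.7656 = 16.0644.
x̄₁ − x̄₂ = 395 − 445 = -50.0000.
CI: -50.0000 ± 16.0644 = (-66.06, -33.94).

(-66.06, -33.94)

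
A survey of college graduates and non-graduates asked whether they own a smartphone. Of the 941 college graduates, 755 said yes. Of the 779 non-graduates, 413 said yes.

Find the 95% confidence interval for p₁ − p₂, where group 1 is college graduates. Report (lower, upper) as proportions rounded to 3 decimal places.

(0.229, 0.315)

p̂₁ = 755/941 = 0.8023 and p̂₂ = 413/779 = 0.5302.
SE₁ = √(p̂₁(1−p̂₁)/n₁) = √(0.8023·0.1977/941) = 0.01298; SE₂ = √(0.5302·0.4698/779) = 0.01788.
Independent samples: SE of the difference = √(SE₁² + SE₂²) = √(0.0001684804 + 0.0003196944) = 0.02209.
z* for 95% confidence is 1.960, so the margin of error is 1.960 × 0.02209 = 0.04330.
Point estimate p̂₁ − p̂₂ = 0.8023 − 0.5302 = 0.2721.
0.2721 ± 0.04330 → (0.229, 0.315).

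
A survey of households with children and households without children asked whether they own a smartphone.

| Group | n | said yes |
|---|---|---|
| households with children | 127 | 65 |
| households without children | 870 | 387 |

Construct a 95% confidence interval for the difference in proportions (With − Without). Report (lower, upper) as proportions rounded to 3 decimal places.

First, p̂₁ = 65/127 = 0.5118; p̂₂ = 387/870 = 0.4448.
The two standard errors are √(0.5118×0.4882/127) = 0.04436 and √(0.4448×0.5552/870) = 0.01685.
Because the samples are independent, SE_diff = √(0.04436² + 0.01685²) = 0.04745.
Using z* = 1.960 for 95%, ME = 1.960 × 0.04745 = 0.09300.
p̂₁ − p̂₂ = 0.0670; interval 0.0670 ± 0.09300 gives (-0.026, 0.160).

(-0.026, 0.160)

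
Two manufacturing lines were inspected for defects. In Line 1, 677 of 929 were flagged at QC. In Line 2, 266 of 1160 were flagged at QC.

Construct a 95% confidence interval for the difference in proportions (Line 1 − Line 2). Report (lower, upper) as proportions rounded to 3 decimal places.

(0.462, 0.537)

First, p̂₁ = 677/929 = 0.7287; p̂₂ = 266/1160 = 0.2293.
The two standard errors are √(0.7287×0.2713/929) = 0.01459 and √(0.2293×0.7707/1160) = 0.01234.
Because the samples are independent, SE_diff = √(0.01459² + 0.01234²) = 0.01911.
Using z* = 1.960 for 95%, ME = 1.960 × 0.01911 = 0.03746.
p̂₁ − p̂₂ = 0.4994; interval 0.4994 ± 0.03746 gives (0.462, 0.537).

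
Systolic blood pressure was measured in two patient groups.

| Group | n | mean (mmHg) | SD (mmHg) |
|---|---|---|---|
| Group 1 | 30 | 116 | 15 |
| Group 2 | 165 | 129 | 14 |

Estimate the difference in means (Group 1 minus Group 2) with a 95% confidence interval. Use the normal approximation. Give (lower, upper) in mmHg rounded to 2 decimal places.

(-18.78, -7.22)

SE₁ = s₁/√n₁ = 15/√30 = 2.7386; SE₂ = 14/√165 = 1.0899.
Independent samples, unequal variances: SE_diff = √(SE₁² + SE₂²) = √(7.49992996 + 1.18788201) = 2.9475.
z* = 1.960, so margin of error = 1.960 × 2.9475 = 5.7771.
Difference in means = 116 − 129 = -13.0000.
-13.0000 ± 5.7771 → (-18.78, -7.22).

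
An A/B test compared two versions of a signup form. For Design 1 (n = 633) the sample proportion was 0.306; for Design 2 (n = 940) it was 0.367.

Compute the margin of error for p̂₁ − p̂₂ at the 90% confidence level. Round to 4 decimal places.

0.0397

The two standard errors are √(0.3060×0.6940/633) = 0.01832 and √(0.3670×0.6330/940) = 0.01572.
Because the samples are independent, SE_diff = √(0.01832² + 0.01572²) = 0.02414.
Using z* = 1.645 for 90%, ME = 1.645 × 0.02414 = 0.03971.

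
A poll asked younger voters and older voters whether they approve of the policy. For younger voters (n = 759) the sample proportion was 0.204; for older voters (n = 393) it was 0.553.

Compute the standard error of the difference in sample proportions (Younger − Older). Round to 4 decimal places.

Each SE is √(p̂(1−p̂)/n): √(0.2040·0.7960/759) = 0.01463 and √(0.5530·0.4470/393) = 0.02508.
SE(p̂₁ − p̂₂) = √(SE₁² + SE₂²) = √(0.0002140369 + 0.0006290064) = 0.02904, since the two samples are independent.

0.0290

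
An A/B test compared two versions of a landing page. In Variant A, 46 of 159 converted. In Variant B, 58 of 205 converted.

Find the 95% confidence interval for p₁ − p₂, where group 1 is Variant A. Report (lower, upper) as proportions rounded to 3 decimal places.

p̂₁ = 46/159 = 0.2893 and p̂₂ = 58/205 = 0.2829.
SE₁ = √(p̂₁(1−p̂₁)/n₁) = √(0.2893·0.7107/159) = 0.03596; SE₂ = √(0.2829·0.7171/205) = 0.03146.
Independent samples: SE of the difference = √(SE₁² + SE₂²) = √(0.0012931216 + 0.0009897316) = 0.04778.
z* for 95% confidence is 1.960, so the margin of error is 1.960 × 0.04778 = 0.09365.
Point estimate p̂₁ − p̂₂ = 0.2893 − 0.2829 = 0.0064.
0.0064 ± 0.09365 → (-0.087, 0.100).

(-0.087, 0.100)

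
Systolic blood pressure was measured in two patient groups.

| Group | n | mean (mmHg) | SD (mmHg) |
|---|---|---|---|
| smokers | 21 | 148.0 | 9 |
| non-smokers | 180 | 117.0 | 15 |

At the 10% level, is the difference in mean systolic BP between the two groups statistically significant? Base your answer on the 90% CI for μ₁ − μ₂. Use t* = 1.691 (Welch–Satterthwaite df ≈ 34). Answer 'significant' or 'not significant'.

significant

Standard errors of each mean: 9/√21 = 1.9640 and 15/√180 = 1.1180.
SE(x̄₁ − x̄₂) = √(1.9640² + 1.1180²) = 2.2599 for independent samples with unequal variances.
With t* = 1.691, the margin is 1.691 × 2.2599 = 3.8215.
x̄₁ − x̄₂ = 148.0 − 117.0 = 31.0000; the interval is 31.0000 ± 3.8215 = (27.1785, 34.8215).
The interval (27.1785, 34.8215) does not contain 0, so the difference is significant.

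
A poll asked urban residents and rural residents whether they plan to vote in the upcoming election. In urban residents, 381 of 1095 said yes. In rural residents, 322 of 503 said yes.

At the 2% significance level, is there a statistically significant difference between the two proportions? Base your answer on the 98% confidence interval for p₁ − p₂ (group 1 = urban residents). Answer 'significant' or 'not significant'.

significant

Sample proportions: 381/1095 = 0.3479, 322/503 = 0.6402.
Each SE is √(p̂(1−p̂)/n): √(0.3479·0.6521/1095) = 0.01439 and √(0.6402·0.3598/503) = 0.02140.
SE(p̂₁ − p̂₂) = √(SE₁² + SE₂²) = √(0.0002070721 + 0.00045796) = 0.02579, since the two samples are independent.
At 98% confidence z* = 2.326; margin = 2.326 × 0.02579 = 0.05999.
The difference is 0.3479 − 0.6402 = -0.2923, so the interval is -0.2923 ± 0.05999 = (-0.35229, -0.23231).
The interval (-0.35229, -0.23231) does not contain 0, so the difference is significant.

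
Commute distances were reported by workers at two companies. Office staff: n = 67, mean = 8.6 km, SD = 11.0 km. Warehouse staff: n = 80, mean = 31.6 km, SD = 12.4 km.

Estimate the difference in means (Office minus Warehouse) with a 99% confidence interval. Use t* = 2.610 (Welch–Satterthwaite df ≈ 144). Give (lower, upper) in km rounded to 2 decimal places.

SE₁ = s₁/√n₁ = 11.0/√67 = 1.3439; SE₂ = 12.4/√80 = 1.3864.
Independent samples, unequal variances: SE_diff = √(SE₁² + SE₂²) = √(1.80606721 + 1.92210496) = 1.9308.
t* = 2.610, so margin of error = 2.610 × 1.9308 = 5.0394.
Difference in means = 8.6 − 31.6 = -23.0000.
-23.0000 ± 5.0394 → (-28.04, -17.96).

(-28.04, -17.96)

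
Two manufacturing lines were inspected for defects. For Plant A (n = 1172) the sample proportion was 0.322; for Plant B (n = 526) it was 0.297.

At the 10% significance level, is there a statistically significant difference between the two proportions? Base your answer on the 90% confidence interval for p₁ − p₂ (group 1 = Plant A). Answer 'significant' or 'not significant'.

not significant

Each SE is √(p̂(1−p̂)/n): √(0.3220·0.6780/1172) = 0.01365 and √(0.2970·0.7030/526) = 0.01992.
SE(p̂₁ − p̂₂) = √(SE₁² + SE₂²) = √(0.0001863225 + 0.0003968064) = 0.02415, since the two samples are independent.
At 90% confidence z* = 1.645; margin = 1.645 × 0.02415 = 0.03973.
The difference is 0.3220 − 0.2970 = 0.0250, so the interval is 0.0250 ± 0.03973 = (-0.01473, 0.06473).
The interval (-0.01473, 0.06473) contains 0, so the difference is not significant.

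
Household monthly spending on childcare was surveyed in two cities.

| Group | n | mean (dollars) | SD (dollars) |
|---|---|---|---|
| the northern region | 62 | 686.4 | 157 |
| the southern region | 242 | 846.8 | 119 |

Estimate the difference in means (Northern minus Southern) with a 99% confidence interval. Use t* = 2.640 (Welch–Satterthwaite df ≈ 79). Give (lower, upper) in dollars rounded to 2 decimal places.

(-216.78, -104.02)

SE₁ = s₁/√n₁ = 157/√62 = 19.9390; SE₂ = 119/√242 = 7.6496.
Independent samples, unequal variances: SE_diff = √(SE₁² + SE₂²) = √(397.563721 + 58.51638016) = 21.3560.
t* = 2.640, so margin of error = 2.640 × 21.3560 = 56.3798.
Difference in means = 686.4 − 846.8 = -160.4000.
-160.4000 ± 56.3798 → (-216.78, -104.02).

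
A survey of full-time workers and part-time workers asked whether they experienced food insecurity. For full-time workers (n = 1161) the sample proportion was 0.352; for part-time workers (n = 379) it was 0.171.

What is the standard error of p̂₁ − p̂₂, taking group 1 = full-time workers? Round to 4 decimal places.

0.0239

The two standard errors are √(0.3520×0.6480/1161) = 0.01402 and √(0.1710×0.8290/379) = 0.01934.
Because the samples are independent, SE_diff = √(0.01402² + 0.01934²) = 0.02389.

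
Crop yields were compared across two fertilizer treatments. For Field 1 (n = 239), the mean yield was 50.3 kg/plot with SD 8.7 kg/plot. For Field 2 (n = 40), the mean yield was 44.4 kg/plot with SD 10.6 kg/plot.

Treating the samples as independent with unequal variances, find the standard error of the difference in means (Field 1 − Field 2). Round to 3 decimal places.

Per-group SEs: s₁/√n₁ = 8.7/√239 = 0.5628, s₂/√n₂ = 10.6/√40 = 1.6760.
Unpooled SE of the difference: √(0.31674384 + 2.808976) = 1.7680.

1.768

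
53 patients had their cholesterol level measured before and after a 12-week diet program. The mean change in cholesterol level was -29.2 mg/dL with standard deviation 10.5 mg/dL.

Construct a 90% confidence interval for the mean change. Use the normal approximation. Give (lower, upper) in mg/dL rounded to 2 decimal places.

Paired design: SE = s_d/√n = 10.5/√53 = 1.4423.
z* = 1.645; margin of error = 1.645 × 1.4423 = 2.3726.
-29.2 ± 2.3726 → (-31.57, -26.83).

(-31.57, -26.83)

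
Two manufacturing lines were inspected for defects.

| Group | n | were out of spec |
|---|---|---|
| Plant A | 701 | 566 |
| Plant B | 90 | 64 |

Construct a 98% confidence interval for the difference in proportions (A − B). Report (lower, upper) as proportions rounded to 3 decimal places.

Sample proportions: 566/701 = 0.8074, 64/90 = 0.7111.
Each SE is √(p̂(1−p̂)/n): √(0.8074·0.1926/701) = 0.01489 and √(0.7111·0.2889/90) = 0.04778.
SE(p̂₁ − p̂₂) = √(SE₁² + SE₂²) = √(0.0002217121 + 0.0022829284) = 0.05005, since the two samples are independent.
At 98% confidence z* = 2.326; margin = 2.326 × 0.05005 = 0.11642.
The difference is 0.8074 − 0.7111 = 0.0963, so the interval is 0.0963 ± 0.11642 = (-0.020, 0.213).

(-0.020, 0.213)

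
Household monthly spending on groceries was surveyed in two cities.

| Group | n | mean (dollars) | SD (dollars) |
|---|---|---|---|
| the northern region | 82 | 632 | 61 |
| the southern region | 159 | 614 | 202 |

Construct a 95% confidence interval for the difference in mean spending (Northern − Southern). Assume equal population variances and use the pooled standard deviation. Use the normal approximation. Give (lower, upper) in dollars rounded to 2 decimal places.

s_p = √[((n₁−1)s₁² + (n₂−1)s₂²)/(n₁+n₂−2)] = √[(81·61² + 158·202²)/239] = 168.0361.
SE = 168.0361·√(1/82 + 1/159) = 22.8458.
With z* = 1.960, margin = 1.960 × 22.8458 = 44.7778.
x̄₁ − x̄₂ = 632 − 614 = 18.0000; interval 18.0000 ± 44.7778 = (-26.78, 62.78).

(-26.78, 62.78)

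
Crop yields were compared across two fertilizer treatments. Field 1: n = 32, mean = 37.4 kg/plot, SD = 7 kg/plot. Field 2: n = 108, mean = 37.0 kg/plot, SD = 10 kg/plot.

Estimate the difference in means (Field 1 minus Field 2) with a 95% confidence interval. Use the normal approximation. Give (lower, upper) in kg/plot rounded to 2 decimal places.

Standard errors of each mean: 7/√32 = 1.2374 and 10/√108 = 0.9623.
SE(x̄₁ − x̄₂) = √(1.2374² + 0.9623²) = 1.5675 for independent samples with unequal variances.
With z* = 1.960, the margin is 1.960 × 1.5675 = 3.0723.
x̄₁ − x̄₂ = 37.4 − 37.0 = 0.4000; the interval is 0.4000 ± 3.0723 = (-2.67, 3.47).

(-2.67, 3.47)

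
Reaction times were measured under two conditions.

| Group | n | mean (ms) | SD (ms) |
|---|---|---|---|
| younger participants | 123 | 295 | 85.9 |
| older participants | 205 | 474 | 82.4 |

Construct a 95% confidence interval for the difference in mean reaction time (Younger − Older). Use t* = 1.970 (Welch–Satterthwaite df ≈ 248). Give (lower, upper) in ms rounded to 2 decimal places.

Per-group SEs: s₁/√n₁ = 85.9/√123 = 7.7453, s₂/√n₂ = 82.4/√205 = 5.7551.
Unpooled SE of the difference: √(59.98967209 + 33.12117601) = 9.6494.
Margin of error = t* · SE = 1.970 × 9.6494 = 19.0093.
x̄₁ − x̄₂ = 295 − 474 = -179.0000.
CI: -179.0000 ± 19.0093 = (-198.01, -159.99).

(-198.01, -159.99)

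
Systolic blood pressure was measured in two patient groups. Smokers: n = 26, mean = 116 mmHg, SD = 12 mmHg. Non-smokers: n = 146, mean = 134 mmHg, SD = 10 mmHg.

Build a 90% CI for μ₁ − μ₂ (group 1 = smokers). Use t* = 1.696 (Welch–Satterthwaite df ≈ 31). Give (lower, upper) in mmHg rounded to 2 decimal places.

(-22.23, -13.77)

Standard errors of each mean: 12/√26 = 2.3534 and 10/√146 = 0.8276.
SE(x̄₁ − x̄₂) = √(2.3534² + 0.8276²) = 2.4947 for independent samples with unequal variances.
With t* = 1.696, the margin is 1.696 × 2.4947 = 4.2310.
x̄₁ − x̄₂ = 116 − 134 = -18.0000; the interval is -18.0000 ± 4.2310 = (-22.23, -13.77).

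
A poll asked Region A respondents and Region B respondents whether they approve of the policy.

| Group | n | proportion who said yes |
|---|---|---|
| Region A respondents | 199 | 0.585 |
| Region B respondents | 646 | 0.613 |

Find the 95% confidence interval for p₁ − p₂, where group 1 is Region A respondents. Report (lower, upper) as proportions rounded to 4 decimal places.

Each SE is √(p̂(1−p̂)/n): √(0.5850·0.4150/199) = 0.03493 and √(0.6130·0.3870/646) = 0.01916.
SE(p̂₁ − p̂₂) = √(SE₁² + SE₂²) = √(0.0012201049 + 0.0003671056) = 0.03984, since the two samples are independent.
At 95% confidence z* = 1.960; margin = 1.960 × 0.03984 = 0.07809.
The difference is 0.5850 − 0.6130 = -0.0280, so the interval is -0.0280 ± 0.07809 = (-0.1061, 0.0501).

(-0.1061, 0.0501)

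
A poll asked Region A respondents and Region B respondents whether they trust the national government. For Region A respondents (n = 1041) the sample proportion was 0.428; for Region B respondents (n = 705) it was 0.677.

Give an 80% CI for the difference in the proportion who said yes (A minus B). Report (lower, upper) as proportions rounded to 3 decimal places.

(-0.279, -0.219)

SE₁ = √(p̂₁(1−p̂₁)/n₁) = √(0.4280·0.5720/1041) = 0.01534; SE₂ = √(0.6770·0.3230/705) = 0.01761.
Independent samples: SE of the difference = √(SE₁² + SE₂²) = √(0.0002353156 + 0.0003101121) = 0.02335.
z* for 80% confidence is 1.282, so the margin of error is 1.282 × 0.02335 = 0.02993.
Point estimate p̂₁ − p̂₂ = 0.4280 − 0.6770 = -0.2490.
-0.2490 ± 0.02993 → (-0.279, -0.219).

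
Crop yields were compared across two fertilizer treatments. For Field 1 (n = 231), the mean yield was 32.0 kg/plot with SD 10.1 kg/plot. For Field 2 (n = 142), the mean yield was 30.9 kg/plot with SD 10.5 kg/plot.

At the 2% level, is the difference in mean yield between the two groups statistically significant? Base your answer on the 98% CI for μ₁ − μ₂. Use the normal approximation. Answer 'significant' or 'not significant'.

not significant

Standard errors of each mean: 10.1/√231 = 0.6645 and 10.5/√142 = 0.8811.
SE(x̄₁ − x̄₂) = √(0.6645² + 0.8811²) = 1.1036 for independent samples with unequal variances.
With z* = 2.326, the margin is 2.326 × 1.1036 = 2.5670.
x̄₁ − x̄₂ = 32.0 − 30.9 = 1.1000; the interval is 1.1000 ± 2.5670 = (-1.4670, 3.6670).
The interval (-1.4670, 3.6670) contains 0, so the difference is not significant.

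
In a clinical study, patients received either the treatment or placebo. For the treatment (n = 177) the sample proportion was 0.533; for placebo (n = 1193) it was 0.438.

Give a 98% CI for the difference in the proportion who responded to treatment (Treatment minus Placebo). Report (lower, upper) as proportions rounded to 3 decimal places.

The two standard errors are √(0.5330×0.4670/177) = 0.03750 and √(0.4380×0.5620/1193) = 0.01436.
Because the samples are independent, SE_diff = √(0.03750² + 0.01436²) = 0.04016.
Using z* = 2.326 for 98%, ME = 2.326 × 0.04016 = 0.09341.
p̂₁ − p̂₂ = 0.0950; interval 0.0950 ± 0.09341 gives (0.002, 0.188).

(0.002, 0.188)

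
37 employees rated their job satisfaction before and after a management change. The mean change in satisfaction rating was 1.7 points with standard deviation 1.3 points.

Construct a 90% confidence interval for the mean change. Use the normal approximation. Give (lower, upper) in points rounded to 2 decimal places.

(1.35, 2.05)

This is a matched-pairs design, so SE = s_d/√n = 1.3/√37 = 0.2137.
Margin = 1.645 × 0.2137 = 0.3515; the interval is 1.7 ± 0.3515 = (1.35, 2.05).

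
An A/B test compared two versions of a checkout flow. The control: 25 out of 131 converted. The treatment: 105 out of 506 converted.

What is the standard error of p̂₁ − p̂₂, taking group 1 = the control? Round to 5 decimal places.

0.03878

p̂₁ = 25/131 = 0.1908 and p̂₂ = 105/506 = 0.2075.
SE₁ = √(p̂₁(1−p̂₁)/n₁) = √(0.1908·0.8092/131) = 0.03433; SE₂ = √(0.2075·0.7925/506) = 0.01803.
Independent samples: SE of the difference = √(SE₁² + SE₂²) = √(0.0011785489 + 0.0003250809) = 0.03878.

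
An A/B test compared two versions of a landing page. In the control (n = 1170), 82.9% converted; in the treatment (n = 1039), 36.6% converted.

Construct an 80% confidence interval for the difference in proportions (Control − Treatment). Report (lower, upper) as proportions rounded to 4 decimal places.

(0.4392, 0.4868)

SE₁ = √(p̂₁(1−p̂₁)/n₁) = √(0.8290·0.1710/1170) = 0.01101; SE₂ = √(0.3660·0.6340/1039) = 0.01494.
Independent samples: SE of the difference = √(SE₁² + SE₂²) = √(0.0001212201 + 0.0002232036) = 0.01856.
z* for 80% confidence is 1.282, so the margin of error is 1.282 × 0.01856 = 0.02379.
Point estimate p̂₁ − p̂₂ = 0.8290 − 0.3660 = 0.4630.
0.4630 ± 0.02379 → (0.4392, 0.4868).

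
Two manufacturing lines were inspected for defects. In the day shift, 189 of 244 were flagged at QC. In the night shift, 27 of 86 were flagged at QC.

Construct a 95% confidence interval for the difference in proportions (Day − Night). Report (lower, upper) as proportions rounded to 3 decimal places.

(0.349, 0.572)

Sample proportions: 189/244 = 0.7746, 27/86 = 0.3140.
Each SE is √(p̂(1−p̂)/n): √(0.7746·0.2254/244) = 0.02675 and √(0.3140·0.6860/86) = 0.05005.
SE(p̂₁ − p̂₂) = √(SE₁² + SE₂²) = √(0.0007155625 + 0.0025050025) = 0.05675, since the two samples are independent.
At 95% confidence z* = 1.960; margin = 1.960 × 0.05675 = 0.11123.
The difference is 0.7746 − 0.3140 = 0.4606, so the interval is 0.4606 ± 0.11123 = (0.349, 0.572).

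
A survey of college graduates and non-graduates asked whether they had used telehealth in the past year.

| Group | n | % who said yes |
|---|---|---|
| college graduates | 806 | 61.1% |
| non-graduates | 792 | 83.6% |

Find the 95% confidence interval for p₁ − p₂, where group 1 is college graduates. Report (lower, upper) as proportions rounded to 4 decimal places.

Each SE is √(p̂(1−p̂)/n): √(0.6110·0.3890/806) = 0.01717 and √(0.8360·0.1640/792) = 0.01316.
SE(p̂₁ − p̂₂) = √(SE₁² + SE₂²) = √(0.0002948089 + 0.0001731856) = 0.02163, since the two samples are independent.
At 95% confidence z* = 1.960; margin = 1.960 × 0.02163 = 0.04239.
The difference is 0.6110 − 0.8360 = -0.2250, so the interval is -0.2250 ± 0.04239 = (-0.2674, -0.1826).

(-0.2674, -0.1826)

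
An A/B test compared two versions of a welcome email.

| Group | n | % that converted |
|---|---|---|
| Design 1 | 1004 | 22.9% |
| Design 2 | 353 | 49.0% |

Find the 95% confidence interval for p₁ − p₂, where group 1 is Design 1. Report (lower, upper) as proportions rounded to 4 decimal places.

The two standard errors are √(0.2290×0.7710/1004) = 0.01326 and √(0.4900×0.5100/353) = 0.02661.
Because the samples are independent, SE_diff = √(0.01326² + 0.02661²) = 0.02973.
Using z* = 1.960 for 95%, ME = 1.960 × 0.02973 = 0.05827.
p̂₁ − p̂₂ = -0.2610; interval -0.2610 ± 0.05827 gives (-0.3193, -0.2027).

(-0.3193, -0.2027)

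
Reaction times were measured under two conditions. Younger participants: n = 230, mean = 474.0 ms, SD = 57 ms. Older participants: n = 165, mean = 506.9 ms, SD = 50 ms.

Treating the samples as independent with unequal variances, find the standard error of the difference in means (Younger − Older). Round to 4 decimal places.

Standard errors of each mean: 57/√230 = 3.7585 and 50/√165 = 3.8925.
SE(x̄₁ − x̄₂) = √(3.7585² + 3.8925²) = 5.4109 for independent samples with unequal variances.

5.4109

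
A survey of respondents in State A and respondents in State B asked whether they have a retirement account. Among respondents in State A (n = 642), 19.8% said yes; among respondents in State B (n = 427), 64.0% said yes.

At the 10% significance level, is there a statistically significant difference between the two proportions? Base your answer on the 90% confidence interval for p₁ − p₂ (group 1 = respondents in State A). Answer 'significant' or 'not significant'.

Each SE is √(p̂(1−p̂)/n): √(0.1980·0.8020/642) = 0.01573 and √(0.6400·0.3600/427) = 0.02323.
SE(p̂₁ − p̂₂) = √(SE₁² + SE₂²) = √(0.0002474329 + 0.0005396329) = 0.02805, since the two samples are independent.
At 90% confidence z* = 1.645; margin = 1.645 × 0.02805 = 0.04614.
The difference is 0.1980 − 0.6400 = -0.4420, so the interval is -0.4420 ± 0.04614 = (-0.48814, -0.39586).
The interval (-0.48814, -0.39586) does not contain 0, so the difference is significant.

significant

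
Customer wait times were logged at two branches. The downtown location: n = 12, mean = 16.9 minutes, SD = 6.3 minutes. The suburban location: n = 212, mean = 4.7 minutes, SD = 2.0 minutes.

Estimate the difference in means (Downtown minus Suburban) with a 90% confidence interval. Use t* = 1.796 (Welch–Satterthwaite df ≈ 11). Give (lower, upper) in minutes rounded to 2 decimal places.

(8.92, 15.48)

Per-group SEs: s₁/√n₁ = 6.3/√12 = 1.8187, s₂/√n₂ = 2.0/√212 = 0.1374.
Unpooled SE of the difference: √(3.30766969 + 0.01887876) = 1.8239.
Margin of error = t* · SE = 1.796 × 1.8239 = 3.2757.
x̄₁ − x̄₂ = 16.9 − 4.7 = 12.2000.
CI: 12.2000 ± 3.2757 = (8.92, 15.48).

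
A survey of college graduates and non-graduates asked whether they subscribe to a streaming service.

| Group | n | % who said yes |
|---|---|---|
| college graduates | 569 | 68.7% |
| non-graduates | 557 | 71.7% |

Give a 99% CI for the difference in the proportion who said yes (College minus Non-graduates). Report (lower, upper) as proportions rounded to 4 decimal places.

(-0.1002, 0.0402)

Each SE is √(p̂(1−p̂)/n): √(0.6870·0.3130/569) = 0.01944 and √(0.7170·0.2830/557) = 0.01909.
SE(p̂₁ − p̂₂) = √(SE₁² + SE₂²) = √(0.0003779136 + 0.0003644281) = 0.02725, since the two samples are independent.
At 99% confidence z* = 2.576; margin = 2.576 × 0.02725 = 0.07020.
The difference is 0.6870 − 0.7170 = -0.0300, so the interval is -0.0300 ± 0.07020 = (-0.1002, 0.0402).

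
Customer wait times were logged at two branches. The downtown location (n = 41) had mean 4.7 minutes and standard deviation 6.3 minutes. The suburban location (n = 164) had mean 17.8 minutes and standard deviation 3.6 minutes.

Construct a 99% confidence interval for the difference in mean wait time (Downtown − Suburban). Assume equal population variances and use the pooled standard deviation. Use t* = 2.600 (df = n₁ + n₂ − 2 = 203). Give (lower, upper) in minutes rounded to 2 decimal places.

(-15.04, -11.16)

s_p = √[((n₁−1)s₁² + (n₂−1)s₂²)/(n₁+n₂−2)] = √[(40·6.3² + 163·3.6²)/203] = 4.2693.
SE = 4.2693·√(1/41 + 1/164) = 0.7455.
With t* = 2.600, margin = 2.600 × 0.7455 = 1.9383.
x̄₁ − x̄₂ = 4.7 − 17.8 = -13.1000; interval -13.1000 ± 1.9383 = (-15.04, -11.16).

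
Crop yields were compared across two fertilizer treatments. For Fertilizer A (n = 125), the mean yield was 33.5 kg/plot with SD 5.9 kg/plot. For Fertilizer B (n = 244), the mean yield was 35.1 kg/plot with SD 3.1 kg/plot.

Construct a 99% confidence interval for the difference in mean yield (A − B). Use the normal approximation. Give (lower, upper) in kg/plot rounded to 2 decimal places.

(-3.05, -0.15)

Per-group SEs: s₁/√n₁ = 5.9/√125 = 0.5277, s₂/√n₂ = 3.1/√244 = 0.1985.
Unpooled SE of the difference: √(0.27846729 + 0.03940225) = 0.5638.
Margin of error = z* · SE = 2.576 × 0.5638 = 1.4523.
x̄₁ − x̄₂ = 33.5 − 35.1 = -1.6000.
CI: -1.6000 ± 1.4523 = (-3.05, -0.15).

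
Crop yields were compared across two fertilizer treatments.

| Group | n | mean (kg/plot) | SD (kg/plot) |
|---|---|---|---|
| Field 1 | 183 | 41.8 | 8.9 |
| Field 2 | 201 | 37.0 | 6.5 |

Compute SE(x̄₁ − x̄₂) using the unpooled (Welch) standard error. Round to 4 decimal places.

Per-group SEs: s₁/√n₁ = 8.9/√183 = 0.6579, s₂/√n₂ = 6.5/√201 = 0.4585.
Unpooled SE of the difference: √(0.43283241 + 0.21022225) = 0.8019.

0.8019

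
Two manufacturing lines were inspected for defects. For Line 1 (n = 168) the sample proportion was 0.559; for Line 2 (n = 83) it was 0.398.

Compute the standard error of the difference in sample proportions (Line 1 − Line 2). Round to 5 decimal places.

0.06599

Each SE is √(p̂(1−p̂)/n): √(0.5590·0.4410/168) = 0.03831 and √(0.3980·0.6020/83) = 0.05373.
SE(p̂₁ − p̂₂) = √(SE₁² + SE₂²) = √(0.0014676561 + 0.0028869129) = 0.06599, since the two samples are independent.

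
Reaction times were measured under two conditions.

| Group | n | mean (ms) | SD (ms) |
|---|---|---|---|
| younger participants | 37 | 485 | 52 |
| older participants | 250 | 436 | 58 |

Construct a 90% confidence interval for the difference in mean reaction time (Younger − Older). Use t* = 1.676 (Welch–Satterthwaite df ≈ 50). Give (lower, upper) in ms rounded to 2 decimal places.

Standard errors of each mean: 52/√37 = 8.5487 and 58/√250 = 3.6682.
SE(x̄₁ − x̄₂) = √(8.5487² + 3.6682²) = 9.3025 for independent samples with unequal variances.
With t* = 1.676, the margin is 1.676 × 9.3025 = 15.5910.
x̄₁ − x̄₂ = 485 − 436 = 49.0000; the interval is 49.0000 ± 15.5910 = (33.41, 64.59).

(33.41, 64.59)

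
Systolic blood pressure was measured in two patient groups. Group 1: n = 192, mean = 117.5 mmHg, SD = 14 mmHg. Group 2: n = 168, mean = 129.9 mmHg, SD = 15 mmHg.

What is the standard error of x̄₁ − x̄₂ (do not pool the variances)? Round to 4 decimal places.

1.5363

Standard errors of each mean: 14/√192 = 1.0104 and 15/√168 = 1.1573.
SE(x̄₁ − x̄₂) = √(1.0104² + 1.1573²) = 1.5363 for independent samples with unequal variances.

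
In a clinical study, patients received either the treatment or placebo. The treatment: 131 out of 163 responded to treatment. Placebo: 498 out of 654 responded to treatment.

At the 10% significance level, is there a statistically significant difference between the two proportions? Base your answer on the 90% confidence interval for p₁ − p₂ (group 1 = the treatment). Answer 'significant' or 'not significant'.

not significant

First, p̂₁ = 131/163 = 0.8037; p̂₂ = 498/654 = 0.7615.
The two standard errors are √(0.8037×0.1963/163) = 0.03111 and √(0.7615×0.2385/654) = 0.01666.
Because the samples are independent, SE_diff = √(0.03111² + 0.01666²) = 0.03529.
Using z* = 1.645 for 90%, ME = 1.645 × 0.03529 = 0.05805.
p̂₁ − p̂₂ = 0.0422; interval 0.0422 ± 0.05805 gives (-0.01585, 0.10025).
The interval (-0.01585, 0.10025) contains 0, so the difference is not significant.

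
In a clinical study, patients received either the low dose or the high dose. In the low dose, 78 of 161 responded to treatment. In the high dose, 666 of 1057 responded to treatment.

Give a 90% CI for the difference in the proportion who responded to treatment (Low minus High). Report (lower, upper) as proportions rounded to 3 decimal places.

(-0.215, -0.076)

First, p̂₁ = 78/161 = 0.4845; p̂₂ = 666/1057 = 0.6301.
The two standard errors are √(0.4845×0.5155/161) = 0.03939 and √(0.6301×0.3699/1057) = 0.01485.
Because the samples are independent, SE_diff = √(0.03939² + 0.01485²) = 0.04210.
Using z* = 1.645 for 90%, ME = 1.645 × 0.04210 = 0.06925.
p̂₁ − p̂₂ = -0.1456; interval -0.1456 ± 0.06925 gives (-0.215, -0.076).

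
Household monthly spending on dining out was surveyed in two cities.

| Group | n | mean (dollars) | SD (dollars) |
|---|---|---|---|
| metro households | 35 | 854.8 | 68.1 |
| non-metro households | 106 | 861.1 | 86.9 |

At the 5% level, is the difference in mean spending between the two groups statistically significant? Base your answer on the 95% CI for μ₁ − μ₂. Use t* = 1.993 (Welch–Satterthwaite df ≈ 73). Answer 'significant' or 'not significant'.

Per-group SEs: s₁/√n₁ = 68.1/√35 = 11.5110, s₂/√n₂ = 86.9/√106 = 8.4405.
Unpooled SE of the difference: √(132.503121 + 71.24204025) = 14.2739.
Margin of error = t* · SE = 1.993 × 14.2739 = 28.4479.
x̄₁ − x̄₂ = 854.8 − 861.1 = -6.3000.
CI: -6.3000 ± 28.4479 = (-34.7479, 22.1479).
The interval (-34.7479, 22.1479) contains 0, so the difference is not significant.

not significant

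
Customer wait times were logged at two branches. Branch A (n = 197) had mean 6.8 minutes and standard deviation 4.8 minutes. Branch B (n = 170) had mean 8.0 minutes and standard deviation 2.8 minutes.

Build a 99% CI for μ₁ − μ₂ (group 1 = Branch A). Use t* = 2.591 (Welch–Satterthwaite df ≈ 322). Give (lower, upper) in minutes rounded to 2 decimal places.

Per-group SEs: s₁/√n₁ = 4.8/√197 = 0.3420, s₂/√n₂ = 2.8/√170 = 0.2148.
Unpooled SE of the difference: √(0.116964 + 0.04613904) = 0.4039.
Margin of error = t* · SE = 2.591 × 0.4039 = 1.0465.
x̄₁ − x̄₂ = 6.8 − 8.0 = -1.2000.
CI: -1.2000 ± 1.0465 = (-2.25, -0.15).

(-2.25, -0.15)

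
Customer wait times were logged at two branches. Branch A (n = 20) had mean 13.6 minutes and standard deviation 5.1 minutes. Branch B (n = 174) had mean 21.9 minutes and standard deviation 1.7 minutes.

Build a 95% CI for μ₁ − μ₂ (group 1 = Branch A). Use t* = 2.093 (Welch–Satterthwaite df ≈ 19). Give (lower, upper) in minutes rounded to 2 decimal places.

SE₁ = s₁/√n₁ = 5.1/√20 = 1.1404; SE₂ = 1.7/√174 = 0.1289.
Independent samples, unequal variances: SE_diff = √(SE₁² + SE₂²) = √(1.30051216 + 0.01661521) = 1.1477.
t* = 2.093, so margin of error = 2.093 × 1.1477 = 2.4021.
Difference in means = 13.6 − 21.9 = -8.3000.
-8.3000 ± 2.4021 → (-10.70, -5.90).

(-10.70, -5.90)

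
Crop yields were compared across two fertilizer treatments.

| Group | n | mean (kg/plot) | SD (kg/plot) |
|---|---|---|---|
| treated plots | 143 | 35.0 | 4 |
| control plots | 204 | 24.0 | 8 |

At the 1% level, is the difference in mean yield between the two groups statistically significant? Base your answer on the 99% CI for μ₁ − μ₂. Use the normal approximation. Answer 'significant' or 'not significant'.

SE₁ = s₁/√n₁ = 4/√143 = 0.3345; SE₂ = 8/√204 = 0.5601.
Independent samples, unequal variances: SE_diff = √(SE₁² + SE₂²) = √(0.11189025 + 0.31371201) = 0.6524.
z* = 2.576, so margin of error = 2.576 × 0.6524 = 1.6806.
Difference in means = 35.0 − 24.0 = 11.0000.
11.0000 ± 1.6806 → (9.3194, 12.6806).
The interval (9.3194, 12.6806) does not contain 0, so the difference is significant.

significant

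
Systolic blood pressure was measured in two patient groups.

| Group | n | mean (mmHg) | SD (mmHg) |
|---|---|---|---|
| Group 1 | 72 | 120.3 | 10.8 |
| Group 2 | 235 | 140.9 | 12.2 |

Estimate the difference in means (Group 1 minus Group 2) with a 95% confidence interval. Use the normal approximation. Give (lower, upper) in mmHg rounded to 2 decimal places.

(-23.54, -17.66)

Standard errors of each mean: 10.8/√72 = 1.2728 and 12.2/√235 = 0.7958.
SE(x̄₁ − x̄₂) = √(1.2728² + 0.7958²) = 1.5011 for independent samples with unequal variances.
With z* = 1.960, the margin is 1.960 × 1.5011 = 2.9422.
x̄₁ − x̄₂ = 120.3 − 140.9 = -20.6000; the interval is -20.6000 ± 2.9422 = (-23.54, -17.66).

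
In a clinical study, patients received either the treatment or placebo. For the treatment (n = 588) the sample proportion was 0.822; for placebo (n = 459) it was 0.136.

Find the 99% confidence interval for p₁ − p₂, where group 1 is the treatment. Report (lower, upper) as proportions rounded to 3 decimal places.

(0.628, 0.744)

The two standard errors are √(0.8220×0.1780/588) = 0.01577 and √(0.1360×0.8640/459) = 0.01600.
Because the samples are independent, SE_diff = √(0.01577² + 0.01600²) = 0.02247.
Using z* = 2.576 for 99%, ME = 2.576 × 0.02247 = 0.05788.
p̂₁ − p̂₂ = 0.6860; interval 0.6860 ± 0.05788 gives (0.628, 0.744).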